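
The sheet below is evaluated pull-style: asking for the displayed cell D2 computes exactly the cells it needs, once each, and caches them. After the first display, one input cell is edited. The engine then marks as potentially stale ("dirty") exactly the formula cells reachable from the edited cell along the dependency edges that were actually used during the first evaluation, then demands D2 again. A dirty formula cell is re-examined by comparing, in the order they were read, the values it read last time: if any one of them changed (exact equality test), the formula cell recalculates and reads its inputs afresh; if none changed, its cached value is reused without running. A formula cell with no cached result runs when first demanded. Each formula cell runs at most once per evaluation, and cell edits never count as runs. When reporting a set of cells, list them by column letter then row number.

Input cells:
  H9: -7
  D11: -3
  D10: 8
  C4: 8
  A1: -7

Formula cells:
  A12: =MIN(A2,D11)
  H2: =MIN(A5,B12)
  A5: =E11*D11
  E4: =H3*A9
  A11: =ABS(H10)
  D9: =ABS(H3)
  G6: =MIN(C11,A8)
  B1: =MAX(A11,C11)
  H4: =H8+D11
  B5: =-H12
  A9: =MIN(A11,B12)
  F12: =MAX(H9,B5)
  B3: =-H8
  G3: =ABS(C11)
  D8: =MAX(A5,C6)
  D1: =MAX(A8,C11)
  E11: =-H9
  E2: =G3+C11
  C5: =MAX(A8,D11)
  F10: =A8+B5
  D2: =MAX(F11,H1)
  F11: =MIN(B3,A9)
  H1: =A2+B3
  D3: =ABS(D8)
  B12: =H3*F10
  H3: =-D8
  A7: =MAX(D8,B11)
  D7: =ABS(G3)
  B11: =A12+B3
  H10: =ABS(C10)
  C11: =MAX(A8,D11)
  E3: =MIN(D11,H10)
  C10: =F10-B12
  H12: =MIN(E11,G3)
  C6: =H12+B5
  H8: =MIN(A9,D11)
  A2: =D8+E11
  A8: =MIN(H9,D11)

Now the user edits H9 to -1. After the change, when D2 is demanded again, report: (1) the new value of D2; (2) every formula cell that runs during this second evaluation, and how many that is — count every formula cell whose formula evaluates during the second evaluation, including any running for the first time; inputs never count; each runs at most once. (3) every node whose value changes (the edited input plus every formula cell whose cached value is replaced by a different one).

Demanding D2 again yields 4.
17 formula cells run: A2, A5, A8, A9, A11, B5, B12, C6, C10, C11, D2, D8, E11, F10, H1, H10, H12.
The nodes whose values change: A2, A5, A8, A11, B5, C10, D2, E11, F10, H1, H9, H10, H12.
Note where the cutoff bites: G3 is checked, finds nothing changed, and keeps its cache.

First demand of the output computes:
  A8 = MIN(-7, -3) = -7
  C11 = MAX(-7, -3) = -3
  E11 = -(-7) = 7
  A5 = 7 * -3 = -21
  G3 = ABS(-3) = 3
  H12 = MIN(7, 3) = 3
  B5 = -(3) = -3
  C6 = 3 + -3 = 0
  D8 = MAX(-21, 0) = 0
  A2 = 0 + 7 = 7
  F10 = -7 + -3 = -10
  H3 = -(0) = 0
  B12 = 0 * -10 = 0
  C10 = -10 - 0 = -10
  H10 = ABS(-10) = 10
  A11 = ABS(10) = 10
  A9 = MIN(10, 0) = 0
  H8 = MIN(0, -3) = -3
  B3 = -(-3) = 3
  F11 = MIN(3, 0) = 0
  H1 = 7 + 3 = 10
  D2 = MAX(0, 10) = 10

After the edit, cleaning proceeds:
  A8: a read changed (H9 -7->-1) — executes, giving -3.
  C11: a read changed (A8 -7->-3) — executes, giving -3 — identical to its old value.
  E11: a read changed (H9 -7->-1) — executes, giving 1.
  A5: a read changed (E11 7->1) — executes, giving -3.
  G3: dirty, but its reads are unchanged (C11 unchanged); cached 3 stands.
  H12: a read changed (E11 7->1) — executes, giving 1.
  B5: a read changed (H12 3->1) — executes, giving -1.
  C6: a read changed (H12 3->1; B5 -3->-1) — executes, giving 0 — identical to its old value.
  D8: a read changed (A5 -21->-3) — executes, giving 0 — identical to its old value.
  A2: a read changed (E11 7->1) — executes, giving 1.
  F10: a read changed (A8 -7->-3; B5 -3->-1) — executes, giving -4.
  H3: dirty, but its reads are unchanged (D8 unchanged); cached 0 stands.
  B12: a read changed (F10 -10->-4) — executes, giving 0 — identical to its old value.
  C10: a read changed (F10 -10->-4) — executes, giving -4.
  H10: a read changed (C10 -10->-4) — executes, giving 4.
  A11: a read changed (H10 10->4) — executes, giving 4.
  A9: a read changed (A11 10->4) — executes, giving 0 — identical to its old value.
  H8: dirty, but its reads are unchanged (A9 unchanged, D11 unchanged); cached -3 stands.
  B3: dirty, but its reads are unchanged (H8 unchanged); cached 3 stands.
  F11: dirty, but its reads are unchanged (B3 unchanged, A9 unchanged); cached 0 stands.
  H1: a read changed (A2 7->1) — executes, giving 4.
  D2: a read changed (H1 10->4) — executes, giving 4.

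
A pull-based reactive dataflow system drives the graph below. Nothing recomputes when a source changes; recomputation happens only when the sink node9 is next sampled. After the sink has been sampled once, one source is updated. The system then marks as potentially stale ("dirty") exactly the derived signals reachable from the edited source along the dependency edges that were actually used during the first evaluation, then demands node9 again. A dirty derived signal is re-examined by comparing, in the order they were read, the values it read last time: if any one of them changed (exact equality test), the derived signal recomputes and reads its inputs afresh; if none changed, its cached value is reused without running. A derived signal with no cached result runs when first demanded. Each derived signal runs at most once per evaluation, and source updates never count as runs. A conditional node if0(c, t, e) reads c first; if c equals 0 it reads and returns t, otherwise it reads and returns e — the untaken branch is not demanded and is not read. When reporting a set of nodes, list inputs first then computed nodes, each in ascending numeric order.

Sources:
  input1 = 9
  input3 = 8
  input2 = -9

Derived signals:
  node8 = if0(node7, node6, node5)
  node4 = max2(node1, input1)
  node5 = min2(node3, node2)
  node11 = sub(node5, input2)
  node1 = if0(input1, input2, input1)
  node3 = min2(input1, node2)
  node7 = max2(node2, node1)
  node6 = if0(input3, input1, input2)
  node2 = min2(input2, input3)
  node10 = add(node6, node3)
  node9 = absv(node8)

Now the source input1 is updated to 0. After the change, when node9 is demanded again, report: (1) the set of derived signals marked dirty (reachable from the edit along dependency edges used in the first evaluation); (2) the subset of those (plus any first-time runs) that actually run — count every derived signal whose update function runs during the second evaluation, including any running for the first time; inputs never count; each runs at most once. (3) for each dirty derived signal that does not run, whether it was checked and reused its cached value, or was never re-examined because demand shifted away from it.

First evaluation (everything demanded from the output):
  node1 = if0(input1=9 -> else branch input1) = 9
  node2 = min2(-9, 8) = -9
  node3 = min2(9, -9) = -9
  node5 = min2(-9, -9) = -9
  node7 = max2(-9, 9) = 9
  node8 = if0(node7=9 -> else branch node5) = -9
  node9 = absv(-9) = 9

Propagation after the edit:
  node1: runs — input1 9->0; input1 9->0; result -9.
  node3: runs — input1 9->0; result -9 (same value as before).
  node5: checked — values it read are unchanged (node3 unchanged, node2 unchanged); reused cached -9 without running.
  node7: runs — node1 9->-9; result -9.
  node8: runs — node7 9->-9; result -9 (same value as before).
  node9: checked — values it read are unchanged (node8 unchanged); reused cached 9 without running.

Key observation: the cutoff stops propagation at node5 — its inputs' values are unchanged, so it reuses its cache.

Marked dirty: node1, node3, node5, node7, node8, node9.
Derived signals that run: node1, node3, node7, node8 — 4 in total.
Checked but reused from cache: node5, node9.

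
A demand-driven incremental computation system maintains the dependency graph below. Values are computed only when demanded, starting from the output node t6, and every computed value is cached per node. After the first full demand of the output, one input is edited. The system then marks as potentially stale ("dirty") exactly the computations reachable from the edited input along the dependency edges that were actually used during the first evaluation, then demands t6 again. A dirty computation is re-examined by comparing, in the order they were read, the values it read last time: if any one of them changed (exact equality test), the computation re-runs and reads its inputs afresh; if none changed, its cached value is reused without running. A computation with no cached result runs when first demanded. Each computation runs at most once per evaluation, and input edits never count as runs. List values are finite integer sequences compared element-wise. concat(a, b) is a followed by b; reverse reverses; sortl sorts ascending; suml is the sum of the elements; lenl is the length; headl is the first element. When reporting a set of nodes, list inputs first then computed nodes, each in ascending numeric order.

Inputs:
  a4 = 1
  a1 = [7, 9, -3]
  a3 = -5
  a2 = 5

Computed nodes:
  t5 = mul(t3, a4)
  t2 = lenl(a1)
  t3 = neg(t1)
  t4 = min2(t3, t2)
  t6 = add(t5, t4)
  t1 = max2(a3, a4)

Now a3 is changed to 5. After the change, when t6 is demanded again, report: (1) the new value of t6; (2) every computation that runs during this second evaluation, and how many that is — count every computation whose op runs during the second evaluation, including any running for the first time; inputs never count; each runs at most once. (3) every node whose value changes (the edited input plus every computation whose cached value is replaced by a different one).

First evaluation (everything demanded from the output):
  t1 = max2(-5, 1) = 1
  t2 = lenl([7, 9, -3]) = 3
  t3 = neg(1) = -1
  t4 = min2(-1, 3) = -1
  t5 = mul(-1, 1) = -1
  t6 = add(-1, -1) = -2

Propagation after the edit:
  t1: runs — a3 -5->5; result 5.
  t3: runs — t1 1->5; result -5.
  t4: runs — t3 -1->-5; result -5.
  t5: runs — t3 -1->-5; result -5.
  t6: runs — t5 -1->-5; t4 -1->-5; result -10.

New value of t6: -10.
Computations that run: t1, t3, t4, t5, t6 — 5 in total.
Values that change: a3, t1, t3, t4, t5, t6.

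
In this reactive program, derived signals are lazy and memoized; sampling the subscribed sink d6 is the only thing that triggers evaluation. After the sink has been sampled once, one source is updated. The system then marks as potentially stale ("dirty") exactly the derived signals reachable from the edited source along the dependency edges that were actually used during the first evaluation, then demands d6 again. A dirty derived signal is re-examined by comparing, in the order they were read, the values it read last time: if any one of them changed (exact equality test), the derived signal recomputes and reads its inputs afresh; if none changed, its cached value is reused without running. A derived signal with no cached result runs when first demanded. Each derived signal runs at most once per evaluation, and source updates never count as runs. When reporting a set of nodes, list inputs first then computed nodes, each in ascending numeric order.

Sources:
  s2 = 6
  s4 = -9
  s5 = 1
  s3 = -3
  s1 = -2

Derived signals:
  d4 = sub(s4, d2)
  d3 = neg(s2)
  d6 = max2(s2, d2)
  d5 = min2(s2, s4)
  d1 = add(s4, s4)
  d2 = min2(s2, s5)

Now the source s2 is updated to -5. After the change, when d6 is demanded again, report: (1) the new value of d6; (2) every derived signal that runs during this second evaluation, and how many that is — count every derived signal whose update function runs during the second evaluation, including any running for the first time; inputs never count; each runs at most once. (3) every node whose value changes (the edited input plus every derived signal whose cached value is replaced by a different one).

First demand of the output computes:
  d2 = min2(6, 1) = 1
  d6 = max2(6, 1) = 6

After the edit, cleaning proceeds:
  d2: a read changed (s2 6->-5) — executes, giving -5.
  d6: a read changed (s2 6->-5; d2 1->-5) — executes, giving -5.

Demanding d6 again yields -5.
2 derived signals run: d2, d6.
The nodes whose values change: s2, d2, d6.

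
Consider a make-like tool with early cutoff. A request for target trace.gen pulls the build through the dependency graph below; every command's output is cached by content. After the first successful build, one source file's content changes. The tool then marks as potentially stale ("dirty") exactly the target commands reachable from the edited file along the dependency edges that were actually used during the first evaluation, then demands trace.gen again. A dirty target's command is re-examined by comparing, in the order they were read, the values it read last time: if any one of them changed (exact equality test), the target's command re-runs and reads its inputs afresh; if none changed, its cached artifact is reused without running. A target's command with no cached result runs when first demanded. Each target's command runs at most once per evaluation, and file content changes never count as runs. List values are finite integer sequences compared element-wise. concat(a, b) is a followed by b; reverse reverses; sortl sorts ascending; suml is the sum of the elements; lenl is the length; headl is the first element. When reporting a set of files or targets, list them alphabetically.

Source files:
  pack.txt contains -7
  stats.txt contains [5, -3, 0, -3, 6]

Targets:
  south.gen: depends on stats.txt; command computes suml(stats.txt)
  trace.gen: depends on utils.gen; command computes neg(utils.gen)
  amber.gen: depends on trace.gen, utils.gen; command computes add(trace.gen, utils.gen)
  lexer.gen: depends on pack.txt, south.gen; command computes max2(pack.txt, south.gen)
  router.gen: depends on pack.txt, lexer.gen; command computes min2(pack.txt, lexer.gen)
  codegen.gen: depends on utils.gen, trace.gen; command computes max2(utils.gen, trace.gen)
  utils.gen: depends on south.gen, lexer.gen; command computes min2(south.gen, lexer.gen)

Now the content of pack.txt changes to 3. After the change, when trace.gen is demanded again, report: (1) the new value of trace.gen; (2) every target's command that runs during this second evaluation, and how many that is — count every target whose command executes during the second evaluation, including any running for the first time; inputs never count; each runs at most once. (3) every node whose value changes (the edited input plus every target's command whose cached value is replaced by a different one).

First demand of the output computes:
  south.gen = suml([5, -3, 0, -3, 6]) = 5
  lexer.gen = max2(-7, 5) = 5
  utils.gen = min2(5, 5) = 5
  trace.gen = neg(5) = -5

After the edit, cleaning proceeds:
  lexer.gen: a read changed (pack.txt -7->3) — executes, giving 5 — identical to its old value.
  utils.gen: dirty, but its reads are unchanged (south.gen unchanged, lexer.gen unchanged); cached 5 stands.
  trace.gen: dirty, but its reads are unchanged (utils.gen unchanged); cached -5 stands.

Note the absorption at lexer.gen: it re-runs yet its value is the same, leaving the output's value untouched.

Demanding trace.gen again yields -5.
1 target commands run: lexer.gen.
The nodes whose values change: pack.txt.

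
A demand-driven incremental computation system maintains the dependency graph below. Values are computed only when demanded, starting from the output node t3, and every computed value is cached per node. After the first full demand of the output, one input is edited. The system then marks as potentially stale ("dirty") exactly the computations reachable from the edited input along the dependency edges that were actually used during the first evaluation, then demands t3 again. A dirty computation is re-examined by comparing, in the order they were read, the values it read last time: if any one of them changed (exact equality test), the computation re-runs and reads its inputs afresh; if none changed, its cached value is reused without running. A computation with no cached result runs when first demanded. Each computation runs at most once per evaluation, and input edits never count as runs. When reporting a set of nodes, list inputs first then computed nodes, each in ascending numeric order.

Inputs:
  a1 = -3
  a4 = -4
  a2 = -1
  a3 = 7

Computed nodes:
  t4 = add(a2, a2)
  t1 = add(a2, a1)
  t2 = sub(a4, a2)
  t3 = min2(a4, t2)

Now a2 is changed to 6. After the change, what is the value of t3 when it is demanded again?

First evaluation (everything demanded from the output):
  t2 = sub(-4, -1) = -3
  t3 = min2(-4, -3) = -4

Propagation after the edit:
  t2: runs — a2 -1->6; result -10.
  t3: runs — t2 -3->-10; result -10.

New value of t3: -10.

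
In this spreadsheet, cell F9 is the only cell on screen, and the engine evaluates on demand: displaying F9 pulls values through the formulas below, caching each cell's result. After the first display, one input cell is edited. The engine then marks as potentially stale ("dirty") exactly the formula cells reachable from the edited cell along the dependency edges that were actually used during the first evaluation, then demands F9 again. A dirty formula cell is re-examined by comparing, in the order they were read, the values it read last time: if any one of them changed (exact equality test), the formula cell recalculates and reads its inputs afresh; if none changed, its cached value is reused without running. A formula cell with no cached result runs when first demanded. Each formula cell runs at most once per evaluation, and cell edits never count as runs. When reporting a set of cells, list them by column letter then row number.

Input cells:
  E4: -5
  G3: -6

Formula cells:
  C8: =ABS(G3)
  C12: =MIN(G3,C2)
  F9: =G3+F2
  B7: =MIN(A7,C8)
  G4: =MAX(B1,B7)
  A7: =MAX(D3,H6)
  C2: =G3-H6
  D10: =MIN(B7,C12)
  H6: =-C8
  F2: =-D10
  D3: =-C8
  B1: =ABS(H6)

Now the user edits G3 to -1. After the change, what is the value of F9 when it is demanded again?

Initial pass — values computed on the first demand:
  C8 = ABS(-6) = 6
  D3 = -(6) = -6
  H6 = -(6) = -6
  A7 = MAX(-6, -6) = -6
  B7 = MIN(-6, 6) = -6
  C2 = -6 - -6 = 0
  C12 = MIN(-6, 0) = -6
  D10 = MIN(-6, -6) = -6
  F2 = -(-6) = 6
  F9 = -6 + 6 = 0

Second demand — change propagation:
  C8: re-runs because G3 -6->-1; new result 1.
  D3: re-runs because C8 6->1; new result -1.
  H6: re-runs because C8 6->1; new result -1.
  A7: re-runs because D3 -6->-1; H6 -6->-1; new result -1.
  B7: re-runs because A7 -6->-1; C8 6->1; new result -1.
  C2: re-runs because G3 -6->-1; H6 -6->-1; new result 0 (unchanged).
  C12: re-runs because G3 -6->-1; new result -1.
  D10: re-runs because B7 -6->-1; C12 -6->-1; new result -1.
  F2: re-runs because D10 -6->-1; new result 1.
  F9: re-runs because G3 -6->-1; F2 6->1; new result 0 (unchanged).

F9 now evaluates to 0.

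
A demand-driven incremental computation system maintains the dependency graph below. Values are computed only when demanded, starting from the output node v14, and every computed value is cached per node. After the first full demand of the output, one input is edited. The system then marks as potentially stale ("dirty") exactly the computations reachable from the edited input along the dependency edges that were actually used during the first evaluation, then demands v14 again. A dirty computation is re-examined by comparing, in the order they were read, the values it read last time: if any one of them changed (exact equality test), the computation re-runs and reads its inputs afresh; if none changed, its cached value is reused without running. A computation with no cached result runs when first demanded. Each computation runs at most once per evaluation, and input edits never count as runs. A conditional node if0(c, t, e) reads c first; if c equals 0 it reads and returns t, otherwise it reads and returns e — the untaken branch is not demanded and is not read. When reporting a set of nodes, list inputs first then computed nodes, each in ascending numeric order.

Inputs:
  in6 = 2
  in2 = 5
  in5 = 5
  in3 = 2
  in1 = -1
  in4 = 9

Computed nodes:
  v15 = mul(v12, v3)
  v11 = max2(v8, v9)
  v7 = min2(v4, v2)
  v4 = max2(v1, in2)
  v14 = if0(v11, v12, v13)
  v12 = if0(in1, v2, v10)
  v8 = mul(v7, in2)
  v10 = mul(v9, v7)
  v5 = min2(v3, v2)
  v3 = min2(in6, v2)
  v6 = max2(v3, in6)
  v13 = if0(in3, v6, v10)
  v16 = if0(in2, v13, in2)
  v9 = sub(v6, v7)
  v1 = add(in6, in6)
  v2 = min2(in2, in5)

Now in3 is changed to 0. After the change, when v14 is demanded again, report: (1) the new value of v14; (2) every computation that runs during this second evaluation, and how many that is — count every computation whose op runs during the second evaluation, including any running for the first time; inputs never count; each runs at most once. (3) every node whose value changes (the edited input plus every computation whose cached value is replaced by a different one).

First evaluation (everything demanded from the output):
  v1 = add(2, 2) = 4
  v2 = min2(5, 5) = 5
  v3 = min2(2, 5) = 2
  v4 = max2(4, 5) = 5
  v6 = max2(2, 2) = 2
  v7 = min2(5, 5) = 5
  v8 = mul(5, 5) = 25
  v9 = sub(2, 5) = -3
  v10 = mul(-3, 5) = -15
  v11 = max2(25, -3) = 25
  v13 = if0(in3=2 -> else branch v10) = -15
  v14 = if0(v11=25 -> else branch v13) = -15

Propagation after the edit:
  v13: runs — in3 2->0; result 2.
  v14: runs — v13 -15->2; result 2.

New value of v14: 2.
Computations that run: v13, v14 — 2 in total.
Values that change: in3, v13, v14.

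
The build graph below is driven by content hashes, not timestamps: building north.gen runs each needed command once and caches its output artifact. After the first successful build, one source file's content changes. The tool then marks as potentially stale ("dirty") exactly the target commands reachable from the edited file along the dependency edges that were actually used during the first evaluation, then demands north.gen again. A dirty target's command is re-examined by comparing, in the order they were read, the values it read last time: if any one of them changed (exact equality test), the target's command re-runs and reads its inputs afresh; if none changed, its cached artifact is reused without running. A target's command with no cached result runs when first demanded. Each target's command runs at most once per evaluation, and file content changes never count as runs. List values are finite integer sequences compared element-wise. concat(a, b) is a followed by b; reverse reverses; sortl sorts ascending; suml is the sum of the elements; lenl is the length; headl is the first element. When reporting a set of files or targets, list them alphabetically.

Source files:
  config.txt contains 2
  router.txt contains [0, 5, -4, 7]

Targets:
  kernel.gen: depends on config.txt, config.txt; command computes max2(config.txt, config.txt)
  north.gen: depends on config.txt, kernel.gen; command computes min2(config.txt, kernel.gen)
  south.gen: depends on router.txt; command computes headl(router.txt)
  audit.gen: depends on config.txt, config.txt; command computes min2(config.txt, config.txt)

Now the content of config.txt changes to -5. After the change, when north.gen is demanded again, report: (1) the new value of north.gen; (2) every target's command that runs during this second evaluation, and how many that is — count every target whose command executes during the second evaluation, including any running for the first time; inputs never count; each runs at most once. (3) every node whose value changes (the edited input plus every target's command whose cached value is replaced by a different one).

Initial pass — values computed on the first demand:
  kernel.gen = max2(2, 2) = 2
  north.gen = min2(2, 2) = 2

Second demand — change propagation:
  kernel.gen: re-runs because config.txt 2->-5; config.txt 2->-5; new result -5.
  north.gen: re-runs because config.txt 2->-5; kernel.gen 2->-5; new result -5.

north.gen now evaluates to -5.
Run set: kernel.gen, north.gen (2 run).
Changed values: config.txt, kernel.gen, north.gen.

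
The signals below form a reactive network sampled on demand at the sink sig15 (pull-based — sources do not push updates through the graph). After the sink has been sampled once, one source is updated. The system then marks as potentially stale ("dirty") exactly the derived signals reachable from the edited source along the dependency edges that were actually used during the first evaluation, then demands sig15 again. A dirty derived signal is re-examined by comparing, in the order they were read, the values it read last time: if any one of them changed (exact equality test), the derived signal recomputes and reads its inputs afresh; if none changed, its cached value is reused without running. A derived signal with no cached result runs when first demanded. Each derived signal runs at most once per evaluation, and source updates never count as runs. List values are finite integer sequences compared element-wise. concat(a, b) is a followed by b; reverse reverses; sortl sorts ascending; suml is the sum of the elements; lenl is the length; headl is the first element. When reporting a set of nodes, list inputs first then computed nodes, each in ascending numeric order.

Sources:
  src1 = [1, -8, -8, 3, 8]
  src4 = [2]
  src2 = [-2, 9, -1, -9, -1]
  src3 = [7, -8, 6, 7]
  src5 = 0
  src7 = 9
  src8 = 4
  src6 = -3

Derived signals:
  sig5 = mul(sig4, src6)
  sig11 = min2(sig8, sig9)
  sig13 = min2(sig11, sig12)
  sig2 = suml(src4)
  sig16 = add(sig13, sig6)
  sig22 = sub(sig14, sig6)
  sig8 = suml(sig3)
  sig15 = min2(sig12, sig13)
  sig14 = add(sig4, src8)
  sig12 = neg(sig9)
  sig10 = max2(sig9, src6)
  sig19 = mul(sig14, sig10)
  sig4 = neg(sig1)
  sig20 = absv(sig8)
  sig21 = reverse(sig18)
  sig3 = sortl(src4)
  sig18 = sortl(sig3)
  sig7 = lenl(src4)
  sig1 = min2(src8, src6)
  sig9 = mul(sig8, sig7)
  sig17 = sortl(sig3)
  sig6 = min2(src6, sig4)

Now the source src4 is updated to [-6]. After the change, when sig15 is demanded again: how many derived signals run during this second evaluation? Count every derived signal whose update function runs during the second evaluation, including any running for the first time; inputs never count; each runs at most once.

Initial pass — values computed on the first demand:
  sig3 = sortl([2]) = [2]
  sig7 = lenl([2]) = 1
  sig8 = suml([2]) = 2
  sig9 = mul(2, 1) = 2
  sig11 = min2(2, 2) = 2
  sig12 = neg(2) = -2
  sig13 = min2(2, -2) = -2
  sig15 = min2(-2, -2) = -2

Second demand — change propagation:
  sig3: re-runs because src4 [2]->[-6]; new result [-6].
  sig7: re-runs because src4 [2]->[-6]; new result 1 (unchanged).
  sig8: re-runs because sig3 [2]->[-6]; new result -6.
  sig9: re-runs because sig8 2->-6; new result -6.
  sig11: re-runs because sig8 2->-6; sig9 2->-6; new result -6.
  sig12: re-runs because sig9 2->-6; new result 6.
  sig13: re-runs because sig11 2->-6; sig12 -2->6; new result -6.
  sig15: re-runs because sig12 -2->6; sig13 -2->-6; new result -6.

Run set: sig3, sig7, sig8, sig9, sig11, sig12, sig13, sig15 (8 run).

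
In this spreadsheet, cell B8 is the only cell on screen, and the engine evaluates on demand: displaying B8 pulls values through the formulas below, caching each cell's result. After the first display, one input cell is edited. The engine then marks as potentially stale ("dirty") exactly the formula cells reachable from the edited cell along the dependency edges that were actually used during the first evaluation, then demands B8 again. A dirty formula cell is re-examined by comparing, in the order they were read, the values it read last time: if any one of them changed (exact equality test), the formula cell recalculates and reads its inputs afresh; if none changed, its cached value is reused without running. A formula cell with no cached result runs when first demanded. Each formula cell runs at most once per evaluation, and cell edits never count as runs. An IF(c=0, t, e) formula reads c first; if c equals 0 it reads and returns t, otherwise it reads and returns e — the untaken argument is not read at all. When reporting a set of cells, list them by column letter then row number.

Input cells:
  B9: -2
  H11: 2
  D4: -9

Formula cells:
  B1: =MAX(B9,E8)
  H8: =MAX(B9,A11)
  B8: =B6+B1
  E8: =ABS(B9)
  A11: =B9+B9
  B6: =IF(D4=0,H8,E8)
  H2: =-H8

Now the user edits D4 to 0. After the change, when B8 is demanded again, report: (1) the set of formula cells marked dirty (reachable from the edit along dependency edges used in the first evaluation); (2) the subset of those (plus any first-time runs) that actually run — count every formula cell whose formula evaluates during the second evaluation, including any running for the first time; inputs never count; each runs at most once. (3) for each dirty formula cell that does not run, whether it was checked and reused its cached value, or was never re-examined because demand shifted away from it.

Initial pass — values computed on the first demand:
  E8 = ABS(-2) = 2
  B1 = MAX(-2, 2) = 2
  B6 = IF(D4=0: D4=-9 -> else branch E8) = 2
  B8 = 2 + 2 = 4

Second demand — change propagation:
  A11: newly demanded (no cache) — executes and yields -4.
  H8: newly demanded (no cache) — executes and yields -2.
  B6: re-runs because D4 -9->0; new result -2.
  B8: re-runs because B6 2->-2; new result 0.

The important point: the flipped condition pulls in fresh nodes; A11, H8 run for the first time.

Dirty set: B6, B8.
Run set: A11, B6, B8, H8 (4 run).
All dirty formula cells ended up running.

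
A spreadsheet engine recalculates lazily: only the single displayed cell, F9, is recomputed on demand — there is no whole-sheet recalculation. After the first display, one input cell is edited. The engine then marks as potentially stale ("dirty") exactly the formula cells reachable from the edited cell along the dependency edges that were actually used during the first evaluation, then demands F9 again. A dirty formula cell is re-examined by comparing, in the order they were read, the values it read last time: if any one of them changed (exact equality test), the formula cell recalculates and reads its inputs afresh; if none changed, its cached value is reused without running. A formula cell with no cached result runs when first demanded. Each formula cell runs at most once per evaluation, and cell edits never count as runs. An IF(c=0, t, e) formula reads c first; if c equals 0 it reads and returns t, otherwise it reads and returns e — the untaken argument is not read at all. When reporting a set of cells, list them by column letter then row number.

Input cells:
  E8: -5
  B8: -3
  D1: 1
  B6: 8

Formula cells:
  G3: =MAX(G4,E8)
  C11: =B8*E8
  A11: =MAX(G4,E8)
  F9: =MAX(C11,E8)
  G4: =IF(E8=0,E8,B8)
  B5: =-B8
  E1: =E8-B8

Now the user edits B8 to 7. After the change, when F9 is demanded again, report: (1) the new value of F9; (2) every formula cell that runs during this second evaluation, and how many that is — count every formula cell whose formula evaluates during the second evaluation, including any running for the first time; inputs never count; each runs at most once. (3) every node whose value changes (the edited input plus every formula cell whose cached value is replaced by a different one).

New value of F9: -5.
Formula cells that run: C11, F9 — 2 in total.
Values that change: B8, C11, F9.

First evaluation (everything demanded from the output):
  C11 = -3 * -5 = 15
  F9 = MAX(15, -5) = 15

Propagation after the edit:
  C11: runs — B8 -3->7; result -35.
  F9: runs — C11 15->-35; result -5.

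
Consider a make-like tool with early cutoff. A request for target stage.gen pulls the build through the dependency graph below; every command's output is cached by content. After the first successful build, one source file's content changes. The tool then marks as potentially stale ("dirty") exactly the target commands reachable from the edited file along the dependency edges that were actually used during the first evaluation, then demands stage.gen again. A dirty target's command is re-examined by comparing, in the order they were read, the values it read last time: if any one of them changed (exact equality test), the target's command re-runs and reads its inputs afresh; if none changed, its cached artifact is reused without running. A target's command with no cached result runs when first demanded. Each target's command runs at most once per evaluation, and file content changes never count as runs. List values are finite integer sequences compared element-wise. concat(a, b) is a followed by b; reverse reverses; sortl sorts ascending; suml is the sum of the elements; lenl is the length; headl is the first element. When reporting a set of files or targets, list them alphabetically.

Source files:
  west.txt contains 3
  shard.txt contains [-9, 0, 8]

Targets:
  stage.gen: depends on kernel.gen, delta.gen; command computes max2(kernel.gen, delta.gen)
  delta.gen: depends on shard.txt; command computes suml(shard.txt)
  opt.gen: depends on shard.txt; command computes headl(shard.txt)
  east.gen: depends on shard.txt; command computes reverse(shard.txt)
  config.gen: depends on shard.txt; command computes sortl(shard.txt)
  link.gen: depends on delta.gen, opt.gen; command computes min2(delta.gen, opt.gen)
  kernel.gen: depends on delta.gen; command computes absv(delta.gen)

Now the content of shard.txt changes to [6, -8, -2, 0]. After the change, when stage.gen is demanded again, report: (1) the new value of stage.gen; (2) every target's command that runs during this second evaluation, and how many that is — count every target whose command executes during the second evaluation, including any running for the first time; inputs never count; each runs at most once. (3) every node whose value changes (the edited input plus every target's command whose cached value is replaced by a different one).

First demand of the output computes:
  delta.gen = suml([-9, 0, 8]) = -1
  kernel.gen = absv(-1) = 1
  stage.gen = max2(1, -1) = 1

After the edit, cleaning proceeds:
  delta.gen: a read changed (shard.txt [-9, 0, 8]->[6, -8, -2, 0]) — executes, giving -4.
  kernel.gen: a read changed (delta.gen -1->-4) — executes, giving 4.
  stage.gen: a read changed (kernel.gen 1->4; delta.gen -1->-4) — executes, giving 4.

Demanding stage.gen again yields 4.
3 target commands run: delta.gen, kernel.gen, stage.gen.
The nodes whose values change: delta.gen, kernel.gen, shard.txt, stage.gen.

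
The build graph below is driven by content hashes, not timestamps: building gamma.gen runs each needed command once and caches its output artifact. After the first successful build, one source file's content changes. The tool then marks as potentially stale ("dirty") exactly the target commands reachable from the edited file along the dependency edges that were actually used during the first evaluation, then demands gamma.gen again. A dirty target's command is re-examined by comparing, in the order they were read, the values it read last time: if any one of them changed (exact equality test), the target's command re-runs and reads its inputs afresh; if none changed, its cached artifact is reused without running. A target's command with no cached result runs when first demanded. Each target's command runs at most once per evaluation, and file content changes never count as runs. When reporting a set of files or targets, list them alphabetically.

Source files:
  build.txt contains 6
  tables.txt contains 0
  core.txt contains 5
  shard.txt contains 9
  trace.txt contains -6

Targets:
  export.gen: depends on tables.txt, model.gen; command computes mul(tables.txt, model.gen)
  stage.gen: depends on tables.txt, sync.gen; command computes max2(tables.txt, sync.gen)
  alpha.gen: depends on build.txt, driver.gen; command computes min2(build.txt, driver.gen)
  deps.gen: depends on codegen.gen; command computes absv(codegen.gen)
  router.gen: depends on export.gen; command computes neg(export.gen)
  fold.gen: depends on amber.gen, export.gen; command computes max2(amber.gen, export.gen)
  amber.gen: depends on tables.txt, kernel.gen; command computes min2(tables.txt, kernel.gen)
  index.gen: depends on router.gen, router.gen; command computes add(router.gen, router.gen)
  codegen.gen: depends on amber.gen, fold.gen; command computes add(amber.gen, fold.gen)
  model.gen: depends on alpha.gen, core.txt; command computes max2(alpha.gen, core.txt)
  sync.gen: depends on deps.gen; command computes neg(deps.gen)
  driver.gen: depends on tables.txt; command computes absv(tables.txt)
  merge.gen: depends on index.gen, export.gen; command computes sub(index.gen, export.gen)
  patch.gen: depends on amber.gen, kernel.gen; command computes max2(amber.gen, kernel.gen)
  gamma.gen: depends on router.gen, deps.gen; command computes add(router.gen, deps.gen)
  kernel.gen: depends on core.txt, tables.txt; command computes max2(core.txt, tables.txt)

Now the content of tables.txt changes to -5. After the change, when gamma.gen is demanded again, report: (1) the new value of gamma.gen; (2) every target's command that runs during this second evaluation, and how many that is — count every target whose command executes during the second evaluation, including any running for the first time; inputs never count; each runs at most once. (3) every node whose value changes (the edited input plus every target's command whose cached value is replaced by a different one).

gamma.gen now evaluates to 35.
Run set: alpha.gen, amber.gen, codegen.gen, deps.gen, driver.gen, export.gen, fold.gen, gamma.gen, kernel.gen, model.gen, router.gen (11 run).
Changed values: alpha.gen, amber.gen, codegen.gen, deps.gen, driver.gen, export.gen, fold.gen, gamma.gen, router.gen, tables.txt.

Initial pass — values computed on the first demand:
  driver.gen = absv(0) = 0
  alpha.gen = min2(6, 0) = 0
  kernel.gen = max2(5, 0) = 5
  amber.gen = min2(0, 5) = 0
  model.gen = max2(0, 5) = 5
  export.gen = mul(0, 5) = 0
  fold.gen = max2(0, 0) = 0
  codegen.gen = add(0, 0) = 0
  deps.gen = absv(0) = 0
  router.gen = neg(0) = 0
  gamma.gen = add(0, 0) = 0

Second demand — change propagation:
  driver.gen: re-runs because tables.txt 0->-5; new result 5.
  alpha.gen: re-runs because driver.gen 0->5; new result 5.
  kernel.gen: re-runs because tables.txt 0->-5; new result 5 (unchanged).
  amber.gen: re-runs because tables.txt 0->-5; new result -5.
  model.gen: re-runs because alpha.gen 0->5; new result 5 (unchanged).
  export.gen: re-runs because tables.txt 0->-5; new result -25.
  fold.gen: re-runs because amber.gen 0->-5; export.gen 0->-25; new result -5.
  codegen.gen: re-runs because amber.gen 0->-5; fold.gen 0->-5; new result -10.
  deps.gen: re-runs because codegen.gen 0->-10; new result 10.
  router.gen: re-runs because export.gen 0->-25; new result 25.
  gamma.gen: re-runs because router.gen 0->25; deps.gen 0->10; new result 35.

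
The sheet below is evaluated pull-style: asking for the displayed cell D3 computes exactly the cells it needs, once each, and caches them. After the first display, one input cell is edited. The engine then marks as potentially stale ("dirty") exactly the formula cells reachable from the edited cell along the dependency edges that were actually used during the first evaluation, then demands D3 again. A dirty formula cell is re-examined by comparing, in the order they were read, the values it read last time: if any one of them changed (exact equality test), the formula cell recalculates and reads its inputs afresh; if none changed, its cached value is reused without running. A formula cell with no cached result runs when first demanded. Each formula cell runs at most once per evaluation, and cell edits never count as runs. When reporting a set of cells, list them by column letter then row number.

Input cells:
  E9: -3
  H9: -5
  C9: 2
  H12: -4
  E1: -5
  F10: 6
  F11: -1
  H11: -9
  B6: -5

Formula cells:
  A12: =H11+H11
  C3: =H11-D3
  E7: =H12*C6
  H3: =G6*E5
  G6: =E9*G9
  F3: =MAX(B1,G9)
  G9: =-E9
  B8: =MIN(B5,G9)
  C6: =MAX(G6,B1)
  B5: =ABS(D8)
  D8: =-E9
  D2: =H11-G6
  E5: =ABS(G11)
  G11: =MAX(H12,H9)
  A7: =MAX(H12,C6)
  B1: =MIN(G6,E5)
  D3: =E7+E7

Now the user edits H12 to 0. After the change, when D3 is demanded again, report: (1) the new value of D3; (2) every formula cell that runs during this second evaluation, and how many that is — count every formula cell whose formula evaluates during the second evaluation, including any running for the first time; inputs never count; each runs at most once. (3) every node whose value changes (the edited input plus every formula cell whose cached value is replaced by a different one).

Demanding D3 again yields 0.
5 formula cells run: B1, D3, E5, E7, G11.
The nodes whose values change: D3, E5, E7, G11, H12.
Note where the cutoff bites: C6 is checked, finds nothing changed, and keeps its cache.

First demand of the output computes:
  G9 = -(-3) = 3
  G6 = -3 * 3 = -9
  G11 = MAX(-4, -5) = -4
  E5 = ABS(-4) = 4
  B1 = MIN(-9, 4) = -9
  C6 = MAX(-9, -9) = -9
  E7 = -4 * -9 = 36
  D3 = 36 + 36 = 72

After the edit, cleaning proceeds:
  G11: a read changed (H12 -4->0) — executes, giving 0.
  E5: a read changed (G11 -4->0) — executes, giving 0.
  B1: a read changed (E5 4->0) — executes, giving -9 — identical to its old value.
  C6: dirty, but its reads are unchanged (G6 unchanged, B1 unchanged); cached -9 stands.
  E7: a read changed (H12 -4->0) — executes, giving 0.
  D3: a read changed (E7 36->0; E7 36->0) — executes, giving 0.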